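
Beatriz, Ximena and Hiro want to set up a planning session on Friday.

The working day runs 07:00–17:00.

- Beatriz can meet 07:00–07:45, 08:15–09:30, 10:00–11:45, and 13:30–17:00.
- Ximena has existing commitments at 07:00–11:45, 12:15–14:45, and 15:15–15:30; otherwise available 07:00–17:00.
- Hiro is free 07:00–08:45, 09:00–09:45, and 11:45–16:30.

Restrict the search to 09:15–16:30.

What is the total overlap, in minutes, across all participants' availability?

Ximena free within 07:00–17:00: 11:45–12:15, 14:45–15:15, 15:30–17:00.
Beatriz ∩ Ximena: 14:45–15:15, 15:30–17:00.
Beatriz ∩ Ximena ∩ Hiro: 14:45–15:15, 15:30–16:30.
Restricted to 09:15–16:30: 14:45–15:15, 15:30–16:30.
Total common minutes: 30 + 60 = 90.

90 minutes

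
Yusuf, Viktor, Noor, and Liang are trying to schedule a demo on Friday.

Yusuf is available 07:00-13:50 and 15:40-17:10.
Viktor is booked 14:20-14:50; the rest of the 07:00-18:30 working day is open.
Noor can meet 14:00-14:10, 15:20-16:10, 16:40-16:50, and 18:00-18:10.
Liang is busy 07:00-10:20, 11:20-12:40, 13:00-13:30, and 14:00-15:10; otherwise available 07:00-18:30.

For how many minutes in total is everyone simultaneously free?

40 minutes

Viktor free within 07:00–18:30: 07:00–14:20, 14:50–18:30.
Liang free within 07:00–18:30: 10:20–11:20, 12:40–13:00, 13:30–14:00, 15:10–18:30.
Yusuf ∩ Viktor: 07:00–13:50, 15:40–17:10.
Yusuf ∩ Viktor ∩ Noor: 15:40–16:10, 16:40–16:50.
Yusuf ∩ Viktor ∩ Noor ∩ Liang: 15:40–16:10, 16:40–16:50.
Total common minutes: 30 + 10 = 40.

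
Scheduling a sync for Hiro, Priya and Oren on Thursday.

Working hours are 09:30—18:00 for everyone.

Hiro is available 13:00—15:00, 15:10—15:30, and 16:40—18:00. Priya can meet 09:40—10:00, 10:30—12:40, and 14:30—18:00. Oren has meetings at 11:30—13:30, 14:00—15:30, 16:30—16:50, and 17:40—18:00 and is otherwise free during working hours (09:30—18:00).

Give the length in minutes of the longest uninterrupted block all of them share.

Oren free within 09:30–18:00: 09:30–11:30, 13:30–14:00, 15:30–16:30, 16:50–17:40.
Hiro ∩ Priya: 14:30–15:00, 15:10–15:30, 16:40–18:00.
Hiro ∩ Priya ∩ Oren: 16:50–17:40.
Single common window of 50 minutes.

50 minutes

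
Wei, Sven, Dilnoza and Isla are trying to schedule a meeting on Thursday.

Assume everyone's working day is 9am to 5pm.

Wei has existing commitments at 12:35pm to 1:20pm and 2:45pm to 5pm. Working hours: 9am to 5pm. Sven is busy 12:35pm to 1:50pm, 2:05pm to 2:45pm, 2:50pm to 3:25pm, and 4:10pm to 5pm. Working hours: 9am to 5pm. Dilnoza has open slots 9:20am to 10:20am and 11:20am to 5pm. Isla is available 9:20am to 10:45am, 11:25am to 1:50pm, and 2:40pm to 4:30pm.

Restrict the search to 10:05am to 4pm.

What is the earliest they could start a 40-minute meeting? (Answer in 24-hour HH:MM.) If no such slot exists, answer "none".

11:25

Wei free within 09:00–17:00: 09:00–12:35, 13:20–14:45.
Sven free within 09:00–17:00: 09:00–12:35, 13:50–14:05, 14:45–14:50, 15:25–16:10.
Wei ∩ Sven: 09:00–12:35, 13:50–14:05.
Wei ∩ Sven ∩ Dilnoza: 09:20–10:20, 11:20–12:35, 13:50–14:05.
Wei ∩ Sven ∩ Dilnoza ∩ Isla: 09:20–10:20, 11:25–12:35.
Restricted to 10:05–16:00: 10:05–10:20, 11:25–12:35.
Windows ≥ 40 min: 11:25–12:35.
Earliest such window starts at 11:25.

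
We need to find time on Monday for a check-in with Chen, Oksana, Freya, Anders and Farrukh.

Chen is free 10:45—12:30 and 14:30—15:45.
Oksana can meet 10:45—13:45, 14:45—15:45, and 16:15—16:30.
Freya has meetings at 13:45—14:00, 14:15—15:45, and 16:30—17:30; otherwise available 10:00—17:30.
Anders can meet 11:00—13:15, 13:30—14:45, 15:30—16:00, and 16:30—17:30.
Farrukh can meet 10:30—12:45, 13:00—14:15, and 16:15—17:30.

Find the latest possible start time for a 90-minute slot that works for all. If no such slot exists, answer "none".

Freya free within 10:00–17:30: 10:00–13:45, 14:00–14:15, 15:45–16:30.
Chen ∩ Oksana: 10:45–12:30, 14:45–15:45.
Chen ∩ Oksana ∩ Freya: 10:45–12:30.
Chen ∩ Oksana ∩ Freya ∩ Anders: 11:00–12:30.
Chen ∩ Oksana ∩ Freya ∩ Anders ∩ Farrukh: 11:00–12:30.
Windows ≥ 90 min: 11:00–12:30.
Latest start in the last window 11:00–12:30 is 12:30 − 90 min = 11:00.

11:00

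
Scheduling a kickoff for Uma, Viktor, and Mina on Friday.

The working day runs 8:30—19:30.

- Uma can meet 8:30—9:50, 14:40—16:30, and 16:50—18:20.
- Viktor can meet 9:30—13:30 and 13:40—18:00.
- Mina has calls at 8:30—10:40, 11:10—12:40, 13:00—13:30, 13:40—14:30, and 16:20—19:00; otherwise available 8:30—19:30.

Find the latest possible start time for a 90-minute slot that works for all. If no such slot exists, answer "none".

Mina free within 08:30–19:30: 10:40–11:10, 12:40–13:00, 13:30–13:40, 14:30–16:20, 19:00–19:30.
Uma ∩ Viktor: 09:30–09:50, 14:40–16:30, 16:50–18:00.
Uma ∩ Viktor ∩ Mina: 14:40–16:20.
Windows ≥ 90 min: 14:40–16:20.
Latest start in the last window 14:40–16:20 is 16:20 − 90 min = 14:50.

14:50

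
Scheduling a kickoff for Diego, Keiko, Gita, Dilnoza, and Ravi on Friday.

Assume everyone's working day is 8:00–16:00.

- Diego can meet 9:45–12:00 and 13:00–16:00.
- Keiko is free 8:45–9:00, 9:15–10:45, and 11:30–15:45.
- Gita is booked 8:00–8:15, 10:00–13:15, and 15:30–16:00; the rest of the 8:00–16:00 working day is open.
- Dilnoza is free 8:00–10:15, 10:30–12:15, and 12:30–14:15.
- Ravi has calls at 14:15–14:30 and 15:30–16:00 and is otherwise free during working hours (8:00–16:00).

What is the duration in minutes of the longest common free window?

Gita free within 08:00–16:00: 08:15–10:00, 13:15–15:30.
Ravi free within 08:00–16:00: 08:00–14:15, 14:30–15:30.
Diego ∩ Keiko: 09:45–10:45, 11:30–12:00, 13:00–15:45.
Diego ∩ Keiko ∩ Gita: 09:45–10:00, 13:15–15:30.
Diego ∩ Keiko ∩ Gita ∩ Dilnoza: 09:45–10:00, 13:15–14:15.
Diego ∩ Keiko ∩ Gita ∩ Dilnoza ∩ Ravi: 09:45–10:00, 13:15–14:15.
Common window lengths: 15, 60 min; longest is 60.

60 minutes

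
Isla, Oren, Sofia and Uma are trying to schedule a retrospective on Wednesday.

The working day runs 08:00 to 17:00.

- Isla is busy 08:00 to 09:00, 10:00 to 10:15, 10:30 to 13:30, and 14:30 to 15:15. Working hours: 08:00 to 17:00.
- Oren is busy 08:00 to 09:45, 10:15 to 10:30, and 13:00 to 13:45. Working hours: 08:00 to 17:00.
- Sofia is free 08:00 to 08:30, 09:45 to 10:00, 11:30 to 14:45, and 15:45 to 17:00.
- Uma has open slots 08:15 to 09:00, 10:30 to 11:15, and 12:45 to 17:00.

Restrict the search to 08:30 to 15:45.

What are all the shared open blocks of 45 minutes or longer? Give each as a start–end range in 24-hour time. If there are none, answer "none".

13:45–14:30

Isla free within 08:00–17:00: 09:00–10:00, 10:15–10:30, 13:30–14:30, 15:15–17:00.
Oren free within 08:00–17:00: 09:45–10:15, 10:30–13:00, 13:45–17:00.
Isla ∩ Oren: 09:45–10:00, 13:45–14:30, 15:15–17:00.
Isla ∩ Oren ∩ Sofia: 09:45–10:00, 13:45–14:30, 15:45–17:00.
Isla ∩ Oren ∩ Sofia ∩ Uma: 13:45–14:30, 15:45–17:00.
Restricted to 08:30–15:45: 13:45–14:30.
Windows ≥ 45 min: 13:45–14:30.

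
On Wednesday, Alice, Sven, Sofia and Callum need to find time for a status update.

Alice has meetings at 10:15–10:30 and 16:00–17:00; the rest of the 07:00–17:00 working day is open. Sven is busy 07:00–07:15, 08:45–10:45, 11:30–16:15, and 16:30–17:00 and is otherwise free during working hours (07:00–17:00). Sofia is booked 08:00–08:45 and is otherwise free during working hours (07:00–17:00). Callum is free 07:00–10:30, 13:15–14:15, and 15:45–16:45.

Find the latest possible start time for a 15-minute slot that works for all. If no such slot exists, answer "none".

Alice free within 07:00–17:00: 07:00–10:15, 10:30–16:00.
Sven free within 07:00–17:00: 07:15–08:45, 10:45–11:30, 16:15–16:30.
Sofia free within 07:00–17:00: 07:00–08:00, 08:45–17:00.
Alice ∩ Sven: 07:15–08:45, 10:45–11:30.
Alice ∩ Sven ∩ Sofia: 07:15–08:00, 10:45–11:30.
Alice ∩ Sven ∩ Sofia ∩ Callum: 07:15–08:00.
Windows ≥ 15 min: 07:15–08:00.
Latest start in the last window 07:15–08:00 is 08:00 − 15 min = 07:45.

07:45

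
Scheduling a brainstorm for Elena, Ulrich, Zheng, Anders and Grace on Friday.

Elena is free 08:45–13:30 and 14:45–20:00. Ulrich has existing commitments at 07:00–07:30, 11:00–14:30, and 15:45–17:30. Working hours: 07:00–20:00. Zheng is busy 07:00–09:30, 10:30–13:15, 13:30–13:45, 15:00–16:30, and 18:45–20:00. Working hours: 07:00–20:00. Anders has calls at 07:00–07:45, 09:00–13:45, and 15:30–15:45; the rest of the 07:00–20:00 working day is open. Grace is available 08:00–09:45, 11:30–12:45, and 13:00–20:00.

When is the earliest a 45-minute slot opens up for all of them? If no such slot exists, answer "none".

Ulrich free within 07:00–20:00: 07:30–11:00, 14:30–15:45, 17:30–20:00.
Zheng free within 07:00–20:00: 09:30–10:30, 13:15–13:30, 13:45–15:00, 16:30–18:45.
Anders free within 07:00–20:00: 07:45–09:00, 13:45–15:30, 15:45–20:00.
Elena ∩ Ulrich: 08:45–11:00, 14:45–15:45, 17:30–20:00.
Elena ∩ Ulrich ∩ Zheng: 09:30–10:30, 14:45–15:00, 17:30–18:45.
Elena ∩ Ulrich ∩ Zheng ∩ Anders: 14:45–15:00, 17:30–18:45.
Elena ∩ Ulrich ∩ Zheng ∩ Anders ∩ Grace: 14:45–15:00, 17:30–18:45.
Windows ≥ 45 min: 17:30–18:45.
Earliest such window starts at 17:30.

17:30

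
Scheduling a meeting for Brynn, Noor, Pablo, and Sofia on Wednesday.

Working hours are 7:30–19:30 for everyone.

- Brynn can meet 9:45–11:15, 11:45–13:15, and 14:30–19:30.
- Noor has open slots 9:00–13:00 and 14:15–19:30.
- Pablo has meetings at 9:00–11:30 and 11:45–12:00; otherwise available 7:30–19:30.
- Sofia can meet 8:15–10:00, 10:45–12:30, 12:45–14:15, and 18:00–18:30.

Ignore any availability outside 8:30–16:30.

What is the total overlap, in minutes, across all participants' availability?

45 minutes

Pablo free within 07:30–19:30: 07:30–09:00, 11:30–11:45, 12:00–19:30.
Brynn ∩ Noor: 09:45–11:15, 11:45–13:00, 14:30–19:30.
Brynn ∩ Noor ∩ Pablo: 12:00–13:00, 14:30–19:30.
Brynn ∩ Noor ∩ Pablo ∩ Sofia: 12:00–12:30, 12:45–13:00, 18:00–18:30.
Restricted to 08:30–16:30: 12:00–12:30, 12:45–13:00.
Total common minutes: 30 + 15 = 45.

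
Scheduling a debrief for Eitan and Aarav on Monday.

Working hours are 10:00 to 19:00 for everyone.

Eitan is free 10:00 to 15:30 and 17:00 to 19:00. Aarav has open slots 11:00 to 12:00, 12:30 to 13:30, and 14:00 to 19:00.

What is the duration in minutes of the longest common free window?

120 minutes

Eitan ∩ Aarav: 11:00–12:00, 12:30–13:30, 14:00–15:30, 17:00–19:00.
Common window lengths: 60, 60, 90, 120 min; longest is 120.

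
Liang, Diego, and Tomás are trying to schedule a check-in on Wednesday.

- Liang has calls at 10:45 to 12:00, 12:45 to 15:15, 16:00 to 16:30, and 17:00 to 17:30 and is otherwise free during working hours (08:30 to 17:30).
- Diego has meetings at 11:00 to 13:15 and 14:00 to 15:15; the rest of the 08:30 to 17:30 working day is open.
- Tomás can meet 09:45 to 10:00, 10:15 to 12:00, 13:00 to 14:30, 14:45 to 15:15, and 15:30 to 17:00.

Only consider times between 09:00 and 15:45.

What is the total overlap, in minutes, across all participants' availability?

Liang free within 08:30–17:30: 08:30–10:45, 12:00–12:45, 15:15–16:00, 16:30–17:00.
Diego free within 08:30–17:30: 08:30–11:00, 13:15–14:00, 15:15–17:30.
Liang ∩ Diego: 08:30–10:45, 15:15–16:00, 16:30–17:00.
Liang ∩ Diego ∩ Tomás: 09:45–10:00, 10:15–10:45, 15:30–16:00, 16:30–17:00.
Restricted to 09:00–15:45: 09:45–10:00, 10:15–10:45, 15:30–15:45.
Total common minutes: 15 + 30 + 15 = 60.

60 minutes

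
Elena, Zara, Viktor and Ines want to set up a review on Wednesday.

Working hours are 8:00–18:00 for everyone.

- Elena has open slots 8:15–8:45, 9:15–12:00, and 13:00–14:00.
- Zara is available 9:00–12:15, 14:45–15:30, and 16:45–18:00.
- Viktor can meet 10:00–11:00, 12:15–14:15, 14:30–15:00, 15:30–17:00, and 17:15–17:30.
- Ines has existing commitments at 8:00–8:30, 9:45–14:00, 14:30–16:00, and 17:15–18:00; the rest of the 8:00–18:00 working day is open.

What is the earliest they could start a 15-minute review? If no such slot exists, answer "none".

none

Ines free within 08:00–18:00: 08:30–09:45, 14:00–14:30, 16:00–17:15.
Elena ∩ Zara: 09:15–12:00.
Elena ∩ Zara ∩ Viktor: 10:00–11:00.
Elena ∩ Zara ∩ Viktor ∩ Ines: (none).
Windows ≥ 15 min: (none).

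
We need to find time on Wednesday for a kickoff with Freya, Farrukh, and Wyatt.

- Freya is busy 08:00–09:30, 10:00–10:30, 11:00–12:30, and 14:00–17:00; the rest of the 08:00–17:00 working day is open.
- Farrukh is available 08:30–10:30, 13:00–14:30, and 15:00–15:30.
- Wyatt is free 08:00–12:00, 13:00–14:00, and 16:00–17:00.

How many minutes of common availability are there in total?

Freya free within 08:00–17:00: 09:30–10:00, 10:30–11:00, 12:30–14:00.
Freya ∩ Farrukh: 09:30–10:00, 13:00–14:00.
Freya ∩ Farrukh ∩ Wyatt: 09:30–10:00, 13:00–14:00.
Total common minutes: 30 + 60 = 90.

90 minutes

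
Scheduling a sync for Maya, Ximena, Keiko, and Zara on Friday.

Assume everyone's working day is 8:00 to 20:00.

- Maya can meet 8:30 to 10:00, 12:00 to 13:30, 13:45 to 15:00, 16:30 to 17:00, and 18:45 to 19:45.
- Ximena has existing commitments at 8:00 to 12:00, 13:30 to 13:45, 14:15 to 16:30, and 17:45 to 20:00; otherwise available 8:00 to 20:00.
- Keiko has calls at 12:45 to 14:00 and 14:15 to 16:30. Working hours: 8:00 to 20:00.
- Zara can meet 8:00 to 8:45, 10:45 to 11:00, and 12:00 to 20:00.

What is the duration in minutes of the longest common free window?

45 minutes

Ximena free within 08:00–20:00: 12:00–13:30, 13:45–14:15, 16:30–17:45.
Keiko free within 08:00–20:00: 08:00–12:45, 14:00–14:15, 16:30–20:00.
Maya ∩ Ximena: 12:00–13:30, 13:45–14:15, 16:30–17:00.
Maya ∩ Ximena ∩ Keiko: 12:00–12:45, 14:00–14:15, 16:30–17:00.
Maya ∩ Ximena ∩ Keiko ∩ Zara: 12:00–12:45, 14:00–14:15, 16:30–17:00.
Common window lengths: 45, 15, 30 min; longest is 45.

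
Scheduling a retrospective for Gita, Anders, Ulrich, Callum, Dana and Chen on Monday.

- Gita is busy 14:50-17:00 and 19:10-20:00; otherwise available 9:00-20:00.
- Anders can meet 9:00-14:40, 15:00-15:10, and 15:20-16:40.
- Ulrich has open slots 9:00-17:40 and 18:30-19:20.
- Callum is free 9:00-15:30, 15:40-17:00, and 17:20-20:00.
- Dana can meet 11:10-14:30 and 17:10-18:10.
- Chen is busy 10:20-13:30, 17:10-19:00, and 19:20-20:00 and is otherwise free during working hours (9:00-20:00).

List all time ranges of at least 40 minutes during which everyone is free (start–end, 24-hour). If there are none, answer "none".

13:30–14:30

Gita free within 09:00–20:00: 09:00–14:50, 17:00–19:10.
Chen free within 09:00–20:00: 09:00–10:20, 13:30–17:10, 19:00–19:20.
Gita ∩ Anders: 09:00–14:40.
Gita ∩ Anders ∩ Ulrich: 09:00–14:40.
Gita ∩ Anders ∩ Ulrich ∩ Callum: 09:00–14:40.
Gita ∩ Anders ∩ Ulrich ∩ Callum ∩ Dana: 11:10–14:30.
Gita ∩ Anders ∩ Ulrich ∩ Callum ∩ Dana ∩ Chen: 13:30–14:30.
Windows ≥ 40 min: 13:30–14:30.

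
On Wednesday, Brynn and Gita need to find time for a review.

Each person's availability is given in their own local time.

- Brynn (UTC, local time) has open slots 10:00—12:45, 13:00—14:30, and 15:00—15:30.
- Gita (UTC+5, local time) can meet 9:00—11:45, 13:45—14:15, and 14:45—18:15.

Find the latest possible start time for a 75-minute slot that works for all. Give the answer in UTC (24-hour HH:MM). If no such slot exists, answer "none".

Brynn → UTC: 10:00–12:45, 13:00–14:30, 15:00–15:30.
Gita → UTC: 04:00–06:45, 08:45–09:15, 09:45–13:15.
Brynn ∩ Gita: 10:00–12:45, 13:00–13:15.
Windows ≥ 75 min: 10:00–12:45.
Latest start in the last window 10:00–12:45 is 12:45 − 75 min = 11:30.

11:30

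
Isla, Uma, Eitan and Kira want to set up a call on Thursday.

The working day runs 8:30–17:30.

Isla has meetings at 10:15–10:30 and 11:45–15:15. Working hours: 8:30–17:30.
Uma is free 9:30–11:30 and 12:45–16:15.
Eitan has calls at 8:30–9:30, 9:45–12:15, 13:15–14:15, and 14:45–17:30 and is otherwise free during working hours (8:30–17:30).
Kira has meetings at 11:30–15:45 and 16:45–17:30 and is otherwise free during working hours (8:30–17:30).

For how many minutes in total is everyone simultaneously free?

Isla free within 08:30–17:30: 08:30–10:15, 10:30–11:45, 15:15–17:30.
Eitan free within 08:30–17:30: 09:30–09:45, 12:15–13:15, 14:15–14:45.
Kira free within 08:30–17:30: 08:30–11:30, 15:45–16:45.
Isla ∩ Uma: 09:30–10:15, 10:30–11:30, 15:15–16:15.
Isla ∩ Uma ∩ Eitan: 09:30–09:45.
Isla ∩ Uma ∩ Eitan ∩ Kira: 09:30–09:45.
Total common minutes: 15.

15 minutes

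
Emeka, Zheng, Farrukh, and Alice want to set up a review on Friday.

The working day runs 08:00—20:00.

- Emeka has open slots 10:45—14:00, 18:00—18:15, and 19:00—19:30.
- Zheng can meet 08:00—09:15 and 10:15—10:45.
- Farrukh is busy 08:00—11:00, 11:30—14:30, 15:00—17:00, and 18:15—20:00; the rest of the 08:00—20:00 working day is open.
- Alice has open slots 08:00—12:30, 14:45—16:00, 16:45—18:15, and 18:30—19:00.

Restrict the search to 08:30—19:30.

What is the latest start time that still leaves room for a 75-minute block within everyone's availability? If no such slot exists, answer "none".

none

Farrukh free within 08:00–20:00: 11:00–11:30, 14:30–15:00, 17:00–18:15.
Emeka ∩ Zheng: (none).
Emeka ∩ Zheng ∩ Farrukh: (none).
Emeka ∩ Zheng ∩ Farrukh ∩ Alice: (none).
Restricted to 08:30–19:30: (none).
Windows ≥ 75 min: (none).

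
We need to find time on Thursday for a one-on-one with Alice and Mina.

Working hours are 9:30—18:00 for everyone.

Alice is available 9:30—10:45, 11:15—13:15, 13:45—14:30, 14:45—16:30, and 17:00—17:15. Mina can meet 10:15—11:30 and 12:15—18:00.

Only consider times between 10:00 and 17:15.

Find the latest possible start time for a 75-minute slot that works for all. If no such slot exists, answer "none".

15:15

Alice ∩ Mina: 10:15–10:45, 11:15–11:30, 12:15–13:15, 13:45–14:30, 14:45–16:30, 17:00–17:15.
Restricted to 10:00–17:15: 10:15–10:45, 11:15–11:30, 12:15–13:15, 13:45–14:30, 14:45–16:30, 17:00–17:15.
Windows ≥ 75 min: 14:45–16:30.
Latest start in the last window 14:45–16:30 is 16:30 − 75 min = 15:15.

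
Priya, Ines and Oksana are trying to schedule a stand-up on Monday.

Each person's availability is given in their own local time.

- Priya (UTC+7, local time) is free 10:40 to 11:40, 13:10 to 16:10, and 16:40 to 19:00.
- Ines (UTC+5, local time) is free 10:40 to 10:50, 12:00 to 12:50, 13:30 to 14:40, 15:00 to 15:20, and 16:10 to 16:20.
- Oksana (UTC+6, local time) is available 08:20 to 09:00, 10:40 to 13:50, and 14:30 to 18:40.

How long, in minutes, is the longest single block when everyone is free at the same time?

Priya → UTC: 03:40–04:40, 06:10–09:10, 09:40–12:00.
Ines → UTC: 05:40–05:50, 07:00–07:50, 08:30–09:40, 10:00–10:20, 11:10–11:20.
Oksana → UTC: 02:20–03:00, 04:40–07:50, 08:30–12:40.
Priya ∩ Ines: 07:00–07:50, 08:30–09:10, 10:00–10:20, 11:10–11:20.
Priya ∩ Ines ∩ Oksana: 07:00–07:50, 08:30–09:10, 10:00–10:20, 11:10–11:20.
Common window lengths: 50, 40, 20, 10 min; longest is 50.

50 minutes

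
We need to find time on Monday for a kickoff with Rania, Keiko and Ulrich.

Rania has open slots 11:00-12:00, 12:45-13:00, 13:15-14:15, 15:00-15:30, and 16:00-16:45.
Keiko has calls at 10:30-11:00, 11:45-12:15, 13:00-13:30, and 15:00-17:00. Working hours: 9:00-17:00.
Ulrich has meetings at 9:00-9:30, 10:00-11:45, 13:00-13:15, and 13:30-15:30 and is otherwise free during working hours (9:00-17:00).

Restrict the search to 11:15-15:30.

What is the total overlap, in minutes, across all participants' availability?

Keiko free within 09:00–17:00: 09:00–10:30, 11:00–11:45, 12:15–13:00, 13:30–15:00.
Ulrich free within 09:00–17:00: 09:30–10:00, 11:45–13:00, 13:15–13:30, 15:30–17:00.
Rania ∩ Keiko: 11:00–11:45, 12:45–13:00, 13:30–14:15.
Rania ∩ Keiko ∩ Ulrich: 12:45–13:00.
Restricted to 11:15–15:30: 12:45–13:00.
Total common minutes: 15.

15 minutes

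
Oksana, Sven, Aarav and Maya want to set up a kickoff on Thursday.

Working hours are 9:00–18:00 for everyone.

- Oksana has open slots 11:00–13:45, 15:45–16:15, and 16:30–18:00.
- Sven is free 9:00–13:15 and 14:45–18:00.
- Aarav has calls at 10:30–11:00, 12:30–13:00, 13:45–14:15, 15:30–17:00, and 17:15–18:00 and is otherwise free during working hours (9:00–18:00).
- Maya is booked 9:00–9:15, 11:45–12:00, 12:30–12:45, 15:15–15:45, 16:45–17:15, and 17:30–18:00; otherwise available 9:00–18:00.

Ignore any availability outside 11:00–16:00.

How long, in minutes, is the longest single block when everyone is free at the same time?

Aarav free within 09:00–18:00: 09:00–10:30, 11:00–12:30, 13:00–13:45, 14:15–15:30, 17:00–17:15.
Maya free within 09:00–18:00: 09:15–11:45, 12:00–12:30, 12:45–15:15, 15:45–16:45, 17:15–17:30.
Oksana ∩ Sven: 11:00–13:15, 15:45–16:15, 16:30–18:00.
Oksana ∩ Sven ∩ Aarav: 11:00–12:30, 13:00–13:15, 17:00–17:15.
Oksana ∩ Sven ∩ Aarav ∩ Maya: 11:00–11:45, 12:00–12:30, 13:00–13:15.
Restricted to 11:00–16:00: 11:00–11:45, 12:00–12:30, 13:00–13:15.
Common window lengths: 45, 30, 15 min; longest is 45.

45 minutes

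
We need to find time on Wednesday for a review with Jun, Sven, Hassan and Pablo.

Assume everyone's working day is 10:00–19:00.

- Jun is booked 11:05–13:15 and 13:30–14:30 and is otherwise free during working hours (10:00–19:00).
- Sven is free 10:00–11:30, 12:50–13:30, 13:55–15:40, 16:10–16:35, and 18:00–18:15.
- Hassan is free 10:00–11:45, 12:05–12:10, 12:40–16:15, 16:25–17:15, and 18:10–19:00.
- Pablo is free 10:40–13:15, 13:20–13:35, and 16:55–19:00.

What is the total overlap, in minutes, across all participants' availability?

40 minutes

Jun free within 10:00–19:00: 10:00–11:05, 13:15–13:30, 14:30–19:00.
Jun ∩ Sven: 10:00–11:05, 13:15–13:30, 14:30–15:40, 16:10–16:35, 18:00–18:15.
Jun ∩ Sven ∩ Hassan: 10:00–11:05, 13:15–13:30, 14:30–15:40, 16:10–16:15, 16:25–16:35, 18:10–18:15.
Jun ∩ Sven ∩ Hassan ∩ Pablo: 10:40–11:05, 13:20–13:30, 18:10–18:15.
Total common minutes: 25 + 10 + 5 = 40.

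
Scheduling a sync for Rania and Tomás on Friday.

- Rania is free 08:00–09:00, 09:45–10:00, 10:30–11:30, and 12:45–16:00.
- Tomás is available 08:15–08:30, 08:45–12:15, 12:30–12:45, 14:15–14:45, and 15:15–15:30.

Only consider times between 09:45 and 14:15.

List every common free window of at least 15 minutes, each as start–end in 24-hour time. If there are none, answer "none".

09:45–10:00, 10:30–11:30

Rania ∩ Tomás: 08:15–08:30, 08:45–09:00, 09:45–10:00, 10:30–11:30, 14:15–14:45, 15:15–15:30.
Restricted to 09:45–14:15: 09:45–10:00, 10:30–11:30.
Windows ≥ 15 min: 09:45–10:00, 10:30–11:30.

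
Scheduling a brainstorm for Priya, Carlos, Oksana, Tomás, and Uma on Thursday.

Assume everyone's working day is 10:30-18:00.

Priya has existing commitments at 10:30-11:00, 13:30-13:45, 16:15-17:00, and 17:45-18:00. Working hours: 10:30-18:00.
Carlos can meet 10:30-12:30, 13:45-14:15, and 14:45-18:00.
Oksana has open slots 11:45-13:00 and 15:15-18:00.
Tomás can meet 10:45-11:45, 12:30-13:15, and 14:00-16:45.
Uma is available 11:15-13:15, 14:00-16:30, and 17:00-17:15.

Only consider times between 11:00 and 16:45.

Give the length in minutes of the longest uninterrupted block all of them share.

60 minutes

Priya free within 10:30–18:00: 11:00–13:30, 13:45–16:15, 17:00–17:45.
Priya ∩ Carlos: 11:00–12:30, 13:45–14:15, 14:45–16:15, 17:00–17:45.
Priya ∩ Carlos ∩ Oksana: 11:45–12:30, 15:15–16:15, 17:00–17:45.
Priya ∩ Carlos ∩ Oksana ∩ Tomás: 15:15–16:15.
Priya ∩ Carlos ∩ Oksana ∩ Tomás ∩ Uma: 15:15–16:15.
Restricted to 11:00–16:45: 15:15–16:15.
Single common window of 60 minutes.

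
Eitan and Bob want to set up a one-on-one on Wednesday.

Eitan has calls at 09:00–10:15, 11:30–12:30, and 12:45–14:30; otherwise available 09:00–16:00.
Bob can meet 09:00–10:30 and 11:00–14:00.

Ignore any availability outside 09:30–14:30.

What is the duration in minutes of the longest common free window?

Eitan free within 09:00–16:00: 10:15–11:30, 12:30–12:45, 14:30–16:00.
Eitan ∩ Bob: 10:15–10:30, 11:00–11:30, 12:30–12:45.
Restricted to 09:30–14:30: 10:15–10:30, 11:00–11:30, 12:30–12:45.
Common window lengths: 15, 30, 15 min; longest is 30.

30 minutes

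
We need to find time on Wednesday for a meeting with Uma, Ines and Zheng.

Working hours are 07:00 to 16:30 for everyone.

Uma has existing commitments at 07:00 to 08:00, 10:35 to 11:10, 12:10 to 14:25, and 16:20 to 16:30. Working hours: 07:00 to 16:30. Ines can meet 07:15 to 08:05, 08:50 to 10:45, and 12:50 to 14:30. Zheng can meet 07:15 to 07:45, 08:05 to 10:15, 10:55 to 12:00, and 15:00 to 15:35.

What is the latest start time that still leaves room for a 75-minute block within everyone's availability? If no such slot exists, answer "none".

Uma free within 07:00–16:30: 08:00–10:35, 11:10–12:10, 14:25–16:20.
Uma ∩ Ines: 08:00–08:05, 08:50–10:35, 14:25–14:30.
Uma ∩ Ines ∩ Zheng: 08:50–10:15.
Windows ≥ 75 min: 08:50–10:15.
Latest start in the last window 08:50–10:15 is 10:15 − 75 min = 09:00.

09:00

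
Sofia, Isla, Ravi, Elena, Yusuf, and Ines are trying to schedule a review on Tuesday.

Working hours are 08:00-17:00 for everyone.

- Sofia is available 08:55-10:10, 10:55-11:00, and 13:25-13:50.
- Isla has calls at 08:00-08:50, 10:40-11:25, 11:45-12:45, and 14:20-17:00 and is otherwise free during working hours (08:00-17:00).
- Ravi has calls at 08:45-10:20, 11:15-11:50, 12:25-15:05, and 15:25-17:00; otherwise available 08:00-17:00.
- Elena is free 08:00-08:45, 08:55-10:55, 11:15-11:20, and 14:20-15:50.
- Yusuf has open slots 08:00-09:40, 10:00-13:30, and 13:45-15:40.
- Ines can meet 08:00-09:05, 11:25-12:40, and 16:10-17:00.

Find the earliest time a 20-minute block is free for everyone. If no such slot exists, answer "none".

Isla free within 08:00–17:00: 08:50–10:40, 11:25–11:45, 12:45–14:20.
Ravi free within 08:00–17:00: 08:00–08:45, 10:20–11:15, 11:50–12:25, 15:05–15:25.
Sofia ∩ Isla: 08:55–10:10, 13:25–13:50.
Sofia ∩ Isla ∩ Ravi: (none).
Sofia ∩ Isla ∩ Ravi ∩ Elena: (none).
Sofia ∩ Isla ∩ Ravi ∩ Elena ∩ Yusuf: (none).
Sofia ∩ Isla ∩ Ravi ∩ Elena ∩ Yusuf ∩ Ines: (none).
Windows ≥ 20 min: (none).

none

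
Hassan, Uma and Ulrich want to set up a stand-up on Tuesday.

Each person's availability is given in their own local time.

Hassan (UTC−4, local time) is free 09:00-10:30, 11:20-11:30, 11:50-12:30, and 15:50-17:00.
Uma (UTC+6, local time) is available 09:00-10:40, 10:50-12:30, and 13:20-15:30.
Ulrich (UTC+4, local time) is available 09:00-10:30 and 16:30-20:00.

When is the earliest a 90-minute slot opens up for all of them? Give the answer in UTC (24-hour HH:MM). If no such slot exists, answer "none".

Hassan → UTC: 13:00–14:30, 15:20–15:30, 15:50–16:30, 19:50–21:00.
Uma → UTC: 03:00–04:40, 04:50–06:30, 07:20–09:30.
Ulrich → UTC: 05:00–06:30, 12:30–16:00.
Hassan ∩ Uma: (none).
Hassan ∩ Uma ∩ Ulrich: (none).
Windows ≥ 90 min: (none).

none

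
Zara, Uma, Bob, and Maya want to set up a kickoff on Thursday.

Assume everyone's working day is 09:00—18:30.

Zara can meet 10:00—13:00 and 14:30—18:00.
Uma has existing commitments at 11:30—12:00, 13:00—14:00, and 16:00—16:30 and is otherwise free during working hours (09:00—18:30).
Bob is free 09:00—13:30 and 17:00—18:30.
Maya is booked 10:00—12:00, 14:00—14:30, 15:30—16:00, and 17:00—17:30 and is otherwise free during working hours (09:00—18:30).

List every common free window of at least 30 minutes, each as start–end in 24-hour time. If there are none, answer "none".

12:00–13:00, 17:30–18:00

Uma free within 09:00–18:30: 09:00–11:30, 12:00–13:00, 14:00–16:00, 16:30–18:30.
Maya free within 09:00–18:30: 09:00–10:00, 12:00–14:00, 14:30–15:30, 16:00–17:00, 17:30–18:30.
Zara ∩ Uma: 10:00–11:30, 12:00–13:00, 14:30–16:00, 16:30–18:00.
Zara ∩ Uma ∩ Bob: 10:00–11:30, 12:00–13:00, 17:00–18:00.
Zara ∩ Uma ∩ Bob ∩ Maya: 12:00–13:00, 17:30–18:00.
Windows ≥ 30 min: 12:00–13:00, 17:30–18:00.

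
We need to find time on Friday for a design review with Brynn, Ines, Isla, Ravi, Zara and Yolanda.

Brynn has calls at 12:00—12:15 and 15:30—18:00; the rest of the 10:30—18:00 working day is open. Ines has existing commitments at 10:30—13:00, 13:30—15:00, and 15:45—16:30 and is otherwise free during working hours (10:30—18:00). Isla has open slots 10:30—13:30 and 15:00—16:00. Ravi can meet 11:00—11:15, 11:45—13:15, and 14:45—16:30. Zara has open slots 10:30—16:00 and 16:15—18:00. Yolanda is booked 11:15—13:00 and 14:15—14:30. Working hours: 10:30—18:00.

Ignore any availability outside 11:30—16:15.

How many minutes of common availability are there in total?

45 minutes

Brynn free within 10:30–18:00: 10:30–12:00, 12:15–15:30.
Ines free within 10:30–18:00: 13:00–13:30, 15:00–15:45, 16:30–18:00.
Yolanda free within 10:30–18:00: 10:30–11:15, 13:00–14:15, 14:30–18:00.
Brynn ∩ Ines: 13:00–13:30, 15:00–15:30.
Brynn ∩ Ines ∩ Isla: 13:00–13:30, 15:00–15:30.
Brynn ∩ Ines ∩ Isla ∩ Ravi: 13:00–13:15, 15:00–15:30.
Brynn ∩ Ines ∩ Isla ∩ Ravi ∩ Zara: 13:00–13:15, 15:00–15:30.
Brynn ∩ Ines ∩ Isla ∩ Ravi ∩ Zara ∩ Yolanda: 13:00–13:15, 15:00–15:30.
Restricted to 11:30–16:15: 13:00–13:15, 15:00–15:30.
Total common minutes: 15 + 30 = 45.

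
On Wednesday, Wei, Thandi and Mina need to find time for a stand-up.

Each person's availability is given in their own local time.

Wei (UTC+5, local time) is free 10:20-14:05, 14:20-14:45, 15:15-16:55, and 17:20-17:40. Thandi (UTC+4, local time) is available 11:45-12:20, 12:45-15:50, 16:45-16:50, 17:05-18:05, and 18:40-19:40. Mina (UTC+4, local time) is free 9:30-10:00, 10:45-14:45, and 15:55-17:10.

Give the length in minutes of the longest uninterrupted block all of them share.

Wei → UTC: 05:20–09:05, 09:20–09:45, 10:15–11:55, 12:20–12:40.
Thandi → UTC: 07:45–08:20, 08:45–11:50, 12:45–12:50, 13:05–14:05, 14:40–15:40.
Mina → UTC: 05:30–06:00, 06:45–10:45, 11:55–13:10.
Wei ∩ Thandi: 07:45–08:20, 08:45–09:05, 09:20–09:45, 10:15–11:50.
Wei ∩ Thandi ∩ Mina: 07:45–08:20, 08:45–09:05, 09:20–09:45, 10:15–10:45.
Common window lengths: 35, 20, 25, 30 min; longest is 35.

35 minutes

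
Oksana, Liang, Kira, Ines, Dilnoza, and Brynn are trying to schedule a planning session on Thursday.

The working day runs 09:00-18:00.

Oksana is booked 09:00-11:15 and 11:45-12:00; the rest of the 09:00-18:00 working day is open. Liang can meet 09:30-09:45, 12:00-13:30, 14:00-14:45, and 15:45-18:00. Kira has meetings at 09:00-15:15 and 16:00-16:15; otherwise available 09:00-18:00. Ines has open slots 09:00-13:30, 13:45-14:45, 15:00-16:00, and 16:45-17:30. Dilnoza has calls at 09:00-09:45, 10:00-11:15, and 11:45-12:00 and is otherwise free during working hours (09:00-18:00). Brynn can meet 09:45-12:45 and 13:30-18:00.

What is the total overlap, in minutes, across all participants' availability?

60 minutes

Oksana free within 09:00–18:00: 11:15–11:45, 12:00–18:00.
Kira free within 09:00–18:00: 15:15–16:00, 16:15–18:00.
Dilnoza free within 09:00–18:00: 09:45–10:00, 11:15–11:45, 12:00–18:00.
Oksana ∩ Liang: 12:00–13:30, 14:00–14:45, 15:45–18:00.
Oksana ∩ Liang ∩ Kira: 15:45–16:00, 16:15–18:00.
Oksana ∩ Liang ∩ Kira ∩ Ines: 15:45–16:00, 16:45–17:30.
Oksana ∩ Liang ∩ Kira ∩ Ines ∩ Dilnoza: 15:45–16:00, 16:45–17:30.
Oksana ∩ Liang ∩ Kira ∩ Ines ∩ Dilnoza ∩ Brynn: 15:45–16:00, 16:45–17:30.
Total common minutes: 15 + 45 = 60.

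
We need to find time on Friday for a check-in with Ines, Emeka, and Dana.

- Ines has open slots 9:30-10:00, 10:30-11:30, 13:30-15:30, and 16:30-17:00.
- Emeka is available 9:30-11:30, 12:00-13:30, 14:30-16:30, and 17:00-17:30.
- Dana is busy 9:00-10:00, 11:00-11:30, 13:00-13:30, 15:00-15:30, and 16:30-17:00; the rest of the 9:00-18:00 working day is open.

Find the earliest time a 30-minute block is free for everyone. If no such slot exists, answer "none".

Dana free within 09:00–18:00: 10:00–11:00, 11:30–13:00, 13:30–15:00, 15:30–16:30, 17:00–18:00.
Ines ∩ Emeka: 09:30–10:00, 10:30–11:30, 14:30–15:30.
Ines ∩ Emeka ∩ Dana: 10:30–11:00, 14:30–15:00.
Windows ≥ 30 min: 10:30–11:00, 14:30–15:00.
Earliest such window starts at 10:30.

10:30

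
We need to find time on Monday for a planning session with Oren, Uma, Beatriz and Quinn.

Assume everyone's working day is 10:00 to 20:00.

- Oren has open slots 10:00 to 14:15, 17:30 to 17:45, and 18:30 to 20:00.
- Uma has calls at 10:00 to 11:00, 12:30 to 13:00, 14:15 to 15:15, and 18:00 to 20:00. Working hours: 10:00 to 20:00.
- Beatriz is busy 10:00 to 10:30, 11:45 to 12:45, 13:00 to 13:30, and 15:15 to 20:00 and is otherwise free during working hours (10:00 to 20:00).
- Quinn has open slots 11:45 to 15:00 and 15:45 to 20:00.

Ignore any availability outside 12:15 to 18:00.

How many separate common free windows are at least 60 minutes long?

Uma free within 10:00–20:00: 11:00–12:30, 13:00–14:15, 15:15–18:00.
Beatriz free within 10:00–20:00: 10:30–11:45, 12:45–13:00, 13:30–15:15.
Oren ∩ Uma: 11:00–12:30, 13:00–14:15, 17:30–17:45.
Oren ∩ Uma ∩ Beatriz: 11:00–11:45, 13:30–14:15.
Oren ∩ Uma ∩ Beatriz ∩ Quinn: 13:30–14:15.
Restricted to 12:15–18:00: 13:30–14:15.
Windows ≥ 60 min: (none).
That's 0 windows.

0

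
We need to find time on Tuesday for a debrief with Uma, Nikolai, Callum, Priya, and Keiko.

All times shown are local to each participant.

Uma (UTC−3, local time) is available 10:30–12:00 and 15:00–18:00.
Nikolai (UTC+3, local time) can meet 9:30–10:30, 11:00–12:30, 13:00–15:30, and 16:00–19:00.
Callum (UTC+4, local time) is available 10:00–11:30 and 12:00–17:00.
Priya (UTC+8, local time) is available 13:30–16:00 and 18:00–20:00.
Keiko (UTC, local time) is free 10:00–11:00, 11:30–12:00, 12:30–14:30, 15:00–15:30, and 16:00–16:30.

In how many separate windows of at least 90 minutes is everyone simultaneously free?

Uma → UTC: 13:30–15:00, 18:00–21:00.
Nikolai → UTC: 06:30–07:30, 08:00–09:30, 10:00–12:30, 13:00–16:00.
Callum → UTC: 06:00–07:30, 08:00–13:00.
Priya → UTC: 05:30–08:00, 10:00–12:00.
Keiko → UTC: 10:00–11:00, 11:30–12:00, 12:30–14:30, 15:00–15:30, 16:00–16:30.
Uma ∩ Nikolai: 13:30–15:00.
Uma ∩ Nikolai ∩ Callum: (none).
Uma ∩ Nikolai ∩ Callum ∩ Priya: (none).
Uma ∩ Nikolai ∩ Callum ∩ Priya ∩ Keiko: (none).
Windows ≥ 90 min: (none).
That's 0 windows.

0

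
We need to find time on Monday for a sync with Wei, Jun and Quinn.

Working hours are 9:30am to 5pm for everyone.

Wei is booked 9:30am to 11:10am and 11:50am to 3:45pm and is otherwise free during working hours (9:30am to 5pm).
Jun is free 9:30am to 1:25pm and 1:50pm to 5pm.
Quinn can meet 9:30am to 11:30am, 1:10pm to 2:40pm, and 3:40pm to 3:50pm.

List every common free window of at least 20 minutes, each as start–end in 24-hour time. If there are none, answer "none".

11:10–11:30

Wei free within 09:30–17:00: 11:10–11:50, 15:45–17:00.
Wei ∩ Jun: 11:10–11:50, 15:45–17:00.
Wei ∩ Jun ∩ Quinn: 11:10–11:30, 15:45–15:50.
Windows ≥ 20 min: 11:10–11:30.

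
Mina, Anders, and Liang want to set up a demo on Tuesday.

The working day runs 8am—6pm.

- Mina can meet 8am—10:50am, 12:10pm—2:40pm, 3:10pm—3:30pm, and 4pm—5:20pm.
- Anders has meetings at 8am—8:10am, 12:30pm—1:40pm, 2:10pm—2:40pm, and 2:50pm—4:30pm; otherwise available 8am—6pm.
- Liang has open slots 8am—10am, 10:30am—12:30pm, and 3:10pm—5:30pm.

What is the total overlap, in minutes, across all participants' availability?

200 minutes

Anders free within 08:00–18:00: 08:10–12:30, 13:40–14:10, 14:40–14:50, 16:30–18:00.
Mina ∩ Anders: 08:10–10:50, 12:10–12:30, 13:40–14:10, 16:30–17:20.
Mina ∩ Anders ∩ Liang: 08:10–10:00, 10:30–10:50, 12:10–12:30, 16:30–17:20.
Total common minutes: 110 + 20 + 20 + 50 = 200.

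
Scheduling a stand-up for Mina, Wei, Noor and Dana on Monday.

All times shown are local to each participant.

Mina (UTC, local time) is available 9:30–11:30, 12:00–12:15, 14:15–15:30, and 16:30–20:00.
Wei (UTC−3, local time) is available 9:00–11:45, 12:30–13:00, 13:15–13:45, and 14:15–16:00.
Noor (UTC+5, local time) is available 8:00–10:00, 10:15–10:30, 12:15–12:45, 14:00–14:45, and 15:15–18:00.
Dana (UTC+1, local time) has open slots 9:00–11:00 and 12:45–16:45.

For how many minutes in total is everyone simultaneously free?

15 minutes

Mina → UTC: 09:30–11:30, 12:00–12:15, 14:15–15:30, 16:30–20:00.
Wei → UTC: 12:00–14:45, 15:30–16:00, 16:15–16:45, 17:15–19:00.
Noor → UTC: 03:00–05:00, 05:15–05:30, 07:15–07:45, 09:00–09:45, 10:15–13:00.
Dana → UTC: 08:00–10:00, 11:45–15:45.
Mina ∩ Wei: 12:00–12:15, 14:15–14:45, 16:30–16:45, 17:15–19:00.
Mina ∩ Wei ∩ Noor: 12:00–12:15.
Mina ∩ Wei ∩ Noor ∩ Dana: 12:00–12:15.
Total common minutes: 15.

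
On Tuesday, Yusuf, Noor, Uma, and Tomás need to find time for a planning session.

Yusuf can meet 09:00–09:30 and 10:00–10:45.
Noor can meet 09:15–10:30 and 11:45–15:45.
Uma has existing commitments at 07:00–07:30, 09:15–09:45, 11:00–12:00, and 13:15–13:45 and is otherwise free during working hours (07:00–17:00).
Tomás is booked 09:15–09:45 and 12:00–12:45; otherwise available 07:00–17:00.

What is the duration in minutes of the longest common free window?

30 minutes

Uma free within 07:00–17:00: 07:30–09:15, 09:45–11:00, 12:00–13:15, 13:45–17:00.
Tomás free within 07:00–17:00: 07:00–09:15, 09:45–12:00, 12:45–17:00.
Yusuf ∩ Noor: 09:15–09:30, 10:00–10:30.
Yusuf ∩ Noor ∩ Uma: 10:00–10:30.
Yusuf ∩ Noor ∩ Uma ∩ Tomás: 10:00–10:30.
Single common window of 30 minutes.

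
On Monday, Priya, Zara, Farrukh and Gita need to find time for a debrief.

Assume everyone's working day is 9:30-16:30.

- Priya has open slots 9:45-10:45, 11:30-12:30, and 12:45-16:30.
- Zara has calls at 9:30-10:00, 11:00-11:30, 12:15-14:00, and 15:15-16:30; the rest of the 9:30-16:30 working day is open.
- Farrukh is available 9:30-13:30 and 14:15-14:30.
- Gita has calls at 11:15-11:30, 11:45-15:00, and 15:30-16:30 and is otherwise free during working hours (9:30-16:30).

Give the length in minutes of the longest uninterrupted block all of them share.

45 minutes

Zara free within 09:30–16:30: 10:00–11:00, 11:30–12:15, 14:00–15:15.
Gita free within 09:30–16:30: 09:30–11:15, 11:30–11:45, 15:00–15:30.
Priya ∩ Zara: 10:00–10:45, 11:30–12:15, 14:00–15:15.
Priya ∩ Zara ∩ Farrukh: 10:00–10:45, 11:30–12:15, 14:15–14:30.
Priya ∩ Zara ∩ Farrukh ∩ Gita: 10:00–10:45, 11:30–11:45.
Common window lengths: 45, 15 min; longest is 45.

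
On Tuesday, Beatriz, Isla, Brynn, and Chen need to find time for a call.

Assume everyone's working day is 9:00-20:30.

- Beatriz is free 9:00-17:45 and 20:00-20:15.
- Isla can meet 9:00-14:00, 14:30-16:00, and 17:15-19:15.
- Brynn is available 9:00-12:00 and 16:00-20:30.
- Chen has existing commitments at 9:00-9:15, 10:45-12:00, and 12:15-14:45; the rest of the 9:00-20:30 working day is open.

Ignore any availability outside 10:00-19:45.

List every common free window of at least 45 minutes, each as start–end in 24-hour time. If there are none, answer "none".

10:00–10:45

Chen free within 09:00–20:30: 09:15–10:45, 12:00–12:15, 14:45–20:30.
Beatriz ∩ Isla: 09:00–14:00, 14:30–16:00, 17:15–17:45.
Beatriz ∩ Isla ∩ Brynn: 09:00–12:00, 17:15–17:45.
Beatriz ∩ Isla ∩ Brynn ∩ Chen: 09:15–10:45, 17:15–17:45.
Restricted to 10:00–19:45: 10:00–10:45, 17:15–17:45.
Windows ≥ 45 min: 10:00–10:45.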